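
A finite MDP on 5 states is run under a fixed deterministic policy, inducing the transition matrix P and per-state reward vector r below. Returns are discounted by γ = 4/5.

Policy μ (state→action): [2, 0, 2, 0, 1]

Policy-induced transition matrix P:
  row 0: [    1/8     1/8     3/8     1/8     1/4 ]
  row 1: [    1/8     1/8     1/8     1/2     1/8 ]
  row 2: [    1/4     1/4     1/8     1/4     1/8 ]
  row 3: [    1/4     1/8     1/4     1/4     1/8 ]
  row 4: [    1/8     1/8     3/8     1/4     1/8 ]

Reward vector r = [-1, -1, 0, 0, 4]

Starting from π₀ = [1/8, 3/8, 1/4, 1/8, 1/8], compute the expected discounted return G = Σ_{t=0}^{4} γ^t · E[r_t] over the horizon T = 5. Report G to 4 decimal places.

t=0: π = [0.1250, 0.3750, 0.2500, 0.1250, 0.1250], E[r] = 0.0000, γ^t·E[r] = 0.000000, running G = 0.000000
t=1: π = [0.1719, 0.1563, 0.2031, 0.3281, 0.1406], E[r] = 0.2344, γ^t·E[r] = 0.187500, running G = 0.187500
t=2: π = [0.1914, 0.1504, 0.2441, 0.2676, 0.1465], E[r] = 0.2441, γ^t·E[r] = 0.156250, running G = 0.343750
t=3: π = [0.1890, 0.1555, 0.2429, 0.2637, 0.1489], E[r] = 0.2512, γ^t·E[r] = 0.128625, running G = 0.472375
t=4: π = [0.1883, 0.1554, 0.2424, 0.2653, 0.1486], E[r] = 0.2508, γ^t·E[r] = 0.102725, running G = 0.575100

G = 0.5751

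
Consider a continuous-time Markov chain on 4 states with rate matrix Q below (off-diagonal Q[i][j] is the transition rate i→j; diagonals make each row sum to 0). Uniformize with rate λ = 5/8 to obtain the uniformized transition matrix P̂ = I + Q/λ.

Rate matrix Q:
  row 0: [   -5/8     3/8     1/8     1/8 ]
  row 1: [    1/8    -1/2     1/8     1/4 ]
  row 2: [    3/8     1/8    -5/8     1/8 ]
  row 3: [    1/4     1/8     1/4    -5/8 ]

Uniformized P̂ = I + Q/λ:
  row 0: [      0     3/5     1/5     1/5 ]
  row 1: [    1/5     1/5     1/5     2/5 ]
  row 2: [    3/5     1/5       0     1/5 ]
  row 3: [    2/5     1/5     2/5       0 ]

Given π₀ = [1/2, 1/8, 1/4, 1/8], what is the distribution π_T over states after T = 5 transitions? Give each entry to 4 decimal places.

t=0: π = [0.5000, 0.1250, 0.2500, 0.1250]
t=1: π = [0.2250, 0.4000, 0.1750, 0.2000]
t=2: π = [0.2650, 0.2900, 0.2050, 0.2400]
t=3: π = [0.2770, 0.3060, 0.2070, 0.2100]
t=4: π = [0.2694, 0.3108, 0.2006, 0.2192]
t=5: π = [0.2702, 0.3078, 0.2037, 0.2183]

π = [0.2702, 0.3078, 0.2037, 0.2183]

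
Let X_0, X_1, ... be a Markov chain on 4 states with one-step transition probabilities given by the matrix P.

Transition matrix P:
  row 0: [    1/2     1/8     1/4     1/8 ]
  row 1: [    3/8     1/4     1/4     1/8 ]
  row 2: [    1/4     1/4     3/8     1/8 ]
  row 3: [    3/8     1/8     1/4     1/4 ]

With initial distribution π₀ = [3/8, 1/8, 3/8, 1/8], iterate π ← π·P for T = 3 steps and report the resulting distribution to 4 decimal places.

π = [0.3872, 0.1841, 0.2859, 0.1428]

t=0: π = [0.3750, 0.1250, 0.3750, 0.1250]
t=1: π = [0.3750, 0.1875, 0.2969, 0.1406]
t=2: π = [0.3848, 0.1855, 0.2871, 0.1426]
t=3: π = [0.3872, 0.1841, 0.2859, 0.1428]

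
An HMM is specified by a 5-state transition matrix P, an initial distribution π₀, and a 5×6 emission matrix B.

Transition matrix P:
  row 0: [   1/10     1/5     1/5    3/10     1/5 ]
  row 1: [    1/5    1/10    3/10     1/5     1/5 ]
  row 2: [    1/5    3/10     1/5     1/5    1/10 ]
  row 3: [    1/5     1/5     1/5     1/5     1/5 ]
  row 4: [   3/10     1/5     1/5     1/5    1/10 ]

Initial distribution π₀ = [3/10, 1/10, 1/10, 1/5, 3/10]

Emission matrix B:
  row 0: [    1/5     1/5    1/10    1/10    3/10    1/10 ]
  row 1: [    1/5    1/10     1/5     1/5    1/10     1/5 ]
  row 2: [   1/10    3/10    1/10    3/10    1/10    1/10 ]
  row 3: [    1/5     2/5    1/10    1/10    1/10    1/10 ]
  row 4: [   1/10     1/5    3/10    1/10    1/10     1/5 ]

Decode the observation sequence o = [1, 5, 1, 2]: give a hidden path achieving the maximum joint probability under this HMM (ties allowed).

path = [3, 1, 2, 1]

t=0: δ = [6.000e-02, 1.000e-02, 3.000e-02, 8.000e-02, 6.000e-02]  (obs o_0=1)
t=1: δ = [1.800e-03, 3.200e-03, 1.600e-03, 1.800e-03, 3.200e-03]  ψ = [4, 3, 3, 0, 3]  (obs o_1=5)
t=2: δ = [1.920e-04, 6.400e-05, 2.880e-04, 2.560e-04, 1.280e-04]  ψ = [4, 4, 1, 1, 1]  (obs o_2=1)
t=3: δ = [5.760e-06, 1.728e-05, 5.760e-06, 5.760e-06, 1.536e-05]  ψ = [2, 2, 2, 0, 3]  (obs o_3=2)
backtrack: best end state = 1; path = [3, 1, 2, 1]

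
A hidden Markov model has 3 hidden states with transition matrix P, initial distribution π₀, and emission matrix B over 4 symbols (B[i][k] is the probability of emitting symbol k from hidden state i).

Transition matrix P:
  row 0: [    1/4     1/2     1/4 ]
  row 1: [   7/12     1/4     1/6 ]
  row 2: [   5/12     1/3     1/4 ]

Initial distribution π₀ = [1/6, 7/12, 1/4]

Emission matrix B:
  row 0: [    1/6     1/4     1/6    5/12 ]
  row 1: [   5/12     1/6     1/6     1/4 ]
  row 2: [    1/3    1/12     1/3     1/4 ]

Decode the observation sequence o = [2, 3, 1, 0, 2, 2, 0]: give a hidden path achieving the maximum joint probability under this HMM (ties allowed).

path = [1, 0, 0, 1, 0, 2, 1]

t=0: δ = [2.778e-02, 9.722e-02, 8.333e-02]  (obs o_0=2)
t=1: δ = [2.363e-02, 6.944e-03, 5.208e-03]  ψ = [1, 2, 2]  (obs o_1=3)
t=2: δ = [1.477e-03, 1.969e-03, 4.923e-04]  ψ = [0, 0, 0]  (obs o_2=1)
t=3: δ = [1.915e-04, 3.077e-04, 1.231e-04]  ψ = [1, 0, 0]  (obs o_3=0)
t=4: δ = [2.991e-05, 1.595e-05, 1.709e-05]  ψ = [1, 0, 1]  (obs o_4=2)
t=5: δ = [1.551e-06, 2.493e-06, 2.493e-06]  ψ = [1, 0, 0]  (obs o_5=2)
t=6: δ = [2.424e-07, 3.462e-07, 2.077e-07]  ψ = [1, 2, 2]  (obs o_6=0)
backtrack: best end state = 1; path = [1, 0, 0, 1, 0, 2, 1]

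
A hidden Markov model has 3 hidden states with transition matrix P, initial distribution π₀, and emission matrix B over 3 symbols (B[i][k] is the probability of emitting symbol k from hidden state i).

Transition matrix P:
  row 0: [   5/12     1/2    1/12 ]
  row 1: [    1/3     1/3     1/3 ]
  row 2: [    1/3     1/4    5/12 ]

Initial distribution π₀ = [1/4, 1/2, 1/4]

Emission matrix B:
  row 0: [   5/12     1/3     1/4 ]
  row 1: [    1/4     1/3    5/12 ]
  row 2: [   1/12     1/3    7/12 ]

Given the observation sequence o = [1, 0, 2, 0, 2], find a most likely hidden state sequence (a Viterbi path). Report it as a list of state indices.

path = [1, 0, 1, 0, 1]

t=0: δ = [8.333e-02, 1.667e-01, 8.333e-02]  (obs o_0=1)
t=1: δ = [2.315e-02, 1.389e-02, 4.630e-03]  ψ = [1, 1, 1]  (obs o_1=0)
t=2: δ = [2.411e-03, 4.823e-03, 2.701e-03]  ψ = [0, 0, 1]  (obs o_2=2)
t=3: δ = [6.698e-04, 4.019e-04, 1.340e-04]  ψ = [1, 1, 1]  (obs o_3=0)
t=4: δ = [6.977e-05, 1.395e-04, 7.814e-05]  ψ = [0, 0, 1]  (obs o_4=2)
backtrack: best end state = 1; path = [1, 0, 1, 0, 1]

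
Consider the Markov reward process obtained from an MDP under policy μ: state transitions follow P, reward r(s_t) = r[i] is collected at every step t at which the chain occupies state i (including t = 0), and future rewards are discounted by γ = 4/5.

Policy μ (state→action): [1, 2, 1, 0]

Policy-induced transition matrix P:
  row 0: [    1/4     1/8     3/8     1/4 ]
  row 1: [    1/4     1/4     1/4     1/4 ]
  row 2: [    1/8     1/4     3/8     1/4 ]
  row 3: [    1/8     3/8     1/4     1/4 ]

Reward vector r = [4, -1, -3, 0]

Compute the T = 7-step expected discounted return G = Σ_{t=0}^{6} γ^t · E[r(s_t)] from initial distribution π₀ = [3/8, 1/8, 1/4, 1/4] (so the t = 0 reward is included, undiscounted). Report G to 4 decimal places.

G = -0.7808

t=0: π = [0.3750, 0.1250, 0.2500, 0.2500], E[r] = 0.6250, γ^t·E[r] = 0.625000, running G = 0.625000
t=1: π = [0.1875, 0.2344, 0.3281, 0.2500], E[r] = -0.4688, γ^t·E[r] = -0.375000, running G = 0.250000
t=2: π = [0.1777, 0.2578, 0.3145, 0.2500], E[r] = -0.4902, γ^t·E[r] = -0.313750, running G = -0.063750
t=3: π = [0.1794, 0.2590, 0.3115, 0.2500], E[r] = -0.4758, γ^t·E[r] = -0.243625, running G = -0.307375
t=4: π = [0.1798, 0.2588, 0.3114, 0.2500], E[r] = -0.4737, γ^t·E[r] = -0.194025, running G = -0.501400
t=5: π = [0.1798, 0.2588, 0.3114, 0.2500], E[r] = -0.4737, γ^t·E[r] = -0.155206, running G = -0.656606
t=6: π = [0.1798, 0.2588, 0.3114, 0.2500], E[r] = -0.4737, γ^t·E[r] = -0.124172, running G = -0.780779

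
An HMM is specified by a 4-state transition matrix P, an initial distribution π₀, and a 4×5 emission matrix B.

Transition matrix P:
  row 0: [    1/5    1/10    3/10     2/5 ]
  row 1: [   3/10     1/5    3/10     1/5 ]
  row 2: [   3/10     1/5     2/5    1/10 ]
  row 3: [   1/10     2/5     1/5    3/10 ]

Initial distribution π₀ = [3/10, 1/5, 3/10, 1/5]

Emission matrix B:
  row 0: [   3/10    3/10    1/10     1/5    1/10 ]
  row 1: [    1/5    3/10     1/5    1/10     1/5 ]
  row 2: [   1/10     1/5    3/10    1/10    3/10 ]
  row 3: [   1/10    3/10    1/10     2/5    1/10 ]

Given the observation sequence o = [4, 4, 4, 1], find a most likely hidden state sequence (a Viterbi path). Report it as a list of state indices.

t=0: δ = [3.000e-02, 4.000e-02, 9.000e-02, 2.000e-02]  (obs o_0=4)
t=1: δ = [2.700e-03, 3.600e-03, 1.080e-02, 1.200e-03]  ψ = [2, 2, 2, 0]  (obs o_1=4)
t=2: δ = [3.240e-04, 4.320e-04, 1.296e-03, 1.080e-04]  ψ = [2, 2, 2, 0]  (obs o_2=4)
t=3: δ = [1.166e-04, 7.776e-05, 1.037e-04, 3.888e-05]  ψ = [2, 2, 2, 0]  (obs o_3=1)
backtrack: best end state = 0; path = [2, 2, 2, 0]

path = [2, 2, 2, 0]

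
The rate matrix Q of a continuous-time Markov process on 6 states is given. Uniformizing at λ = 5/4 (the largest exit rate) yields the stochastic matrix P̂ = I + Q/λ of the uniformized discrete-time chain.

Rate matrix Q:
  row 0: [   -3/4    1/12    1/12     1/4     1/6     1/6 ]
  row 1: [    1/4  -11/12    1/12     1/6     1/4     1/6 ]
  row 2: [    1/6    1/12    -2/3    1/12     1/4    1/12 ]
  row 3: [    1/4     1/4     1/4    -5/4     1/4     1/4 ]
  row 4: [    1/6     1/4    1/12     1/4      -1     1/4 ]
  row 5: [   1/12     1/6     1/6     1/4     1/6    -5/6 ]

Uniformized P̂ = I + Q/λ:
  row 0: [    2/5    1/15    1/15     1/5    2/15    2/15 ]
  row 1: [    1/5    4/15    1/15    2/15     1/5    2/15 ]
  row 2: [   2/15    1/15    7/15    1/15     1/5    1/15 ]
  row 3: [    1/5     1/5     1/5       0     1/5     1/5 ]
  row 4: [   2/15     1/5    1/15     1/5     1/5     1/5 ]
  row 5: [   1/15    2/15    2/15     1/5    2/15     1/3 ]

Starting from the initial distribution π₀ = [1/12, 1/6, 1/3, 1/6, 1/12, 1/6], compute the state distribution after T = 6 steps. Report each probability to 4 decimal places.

π = [0.1919, 0.1508, 0.1625, 0.1402, 0.1753, 0.1793]

t=0: π = [0.0833, 0.1667, 0.3333, 0.1667, 0.0833, 0.1667]
t=1: π = [0.1667, 0.1444, 0.2333, 0.1111, 0.1833, 0.1611]
t=2: π = [0.1841, 0.1456, 0.1856, 0.1370, 0.1781, 0.1696]
t=3: π = [0.1900, 0.1491, 0.1705, 0.1381, 0.1764, 0.1759]
t=4: π = [0.1914, 0.1502, 0.1650, 0.1397, 0.1756, 0.1781]
t=5: π = [0.1918, 0.1506, 0.1632, 0.1400, 0.1754, 0.1790]
t=6: π = [0.1919, 0.1508, 0.1625, 0.1402, 0.1753, 0.1793]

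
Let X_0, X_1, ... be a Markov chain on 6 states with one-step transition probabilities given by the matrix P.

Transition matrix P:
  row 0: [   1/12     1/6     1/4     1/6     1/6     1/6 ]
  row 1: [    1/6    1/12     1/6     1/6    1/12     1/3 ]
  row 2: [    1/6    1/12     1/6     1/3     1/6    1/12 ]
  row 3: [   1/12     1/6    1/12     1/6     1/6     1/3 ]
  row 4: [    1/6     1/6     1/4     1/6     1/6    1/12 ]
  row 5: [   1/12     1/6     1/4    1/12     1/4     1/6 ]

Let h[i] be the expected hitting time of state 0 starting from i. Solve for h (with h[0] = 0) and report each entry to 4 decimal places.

First-step conditioning: h[0] = 0; for i ≠ 0, h[i] = 1 + Σ_k P[i][k]·h[k].
  h[1] = 1 + 1/12·h[1] + 1/6·h[2] + 1/6·h[3] + 1/12·h[4] + 1/3·h[5]
  h[2] = 1 + 1/12·h[1] + 1/6·h[2] + 1/3·h[3] + 1/6·h[4] + 1/12·h[5]
  h[3] = 1 + 1/6·h[1] + 1/12·h[2] + 1/6·h[3] + 1/6·h[4] + 1/3·h[5]
  h[4] = 1 + 1/6·h[1] + 1/4·h[2] + 1/6·h[3] + 1/6·h[4] + 1/12·h[5]
  h[5] = 1 + 1/6·h[1] + 1/4·h[2] + 1/12·h[3] + 1/4·h[4] + 1/6·h[5]
Solving the 5×5 linear system over states ≠ 0 gives exactly h = [0, 284052/38081, 283068/38081, 307392/38081, 279096/38081, 301896/38081] (h[0] = 0 is the target).

h = [0.0000, 7.4592, 7.4333, 8.0721, 7.3290, 7.9277]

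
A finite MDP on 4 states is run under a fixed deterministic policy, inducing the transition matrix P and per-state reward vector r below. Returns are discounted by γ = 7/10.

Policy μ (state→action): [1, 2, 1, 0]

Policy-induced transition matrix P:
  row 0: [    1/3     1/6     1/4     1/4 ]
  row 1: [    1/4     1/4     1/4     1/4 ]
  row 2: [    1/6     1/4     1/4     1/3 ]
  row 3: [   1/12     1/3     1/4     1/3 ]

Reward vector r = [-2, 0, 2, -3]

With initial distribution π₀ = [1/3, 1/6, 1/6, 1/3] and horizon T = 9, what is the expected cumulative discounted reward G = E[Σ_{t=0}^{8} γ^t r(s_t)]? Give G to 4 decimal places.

t=0: π = [0.3333, 0.1667, 0.1667, 0.3333], E[r] = -1.3333, γ^t·E[r] = -1.333333, running G = -1.333333
t=1: π = [0.2083, 0.2500, 0.2500, 0.2917], E[r] = -0.7917, γ^t·E[r] = -0.554167, running G = -1.887500
t=2: π = [0.1979, 0.2569, 0.2500, 0.2951], E[r] = -0.7813, γ^t·E[r] = -0.382813, running G = -2.270313
t=3: π = [0.1965, 0.2581, 0.2500, 0.2954], E[r] = -0.7792, γ^t·E[r] = -0.267274, running G = -2.537587
t=4: π = [0.1963, 0.2582, 0.2500, 0.2955], E[r] = -0.7790, γ^t·E[r] = -0.187028, running G = -2.724615
t=5: π = [0.1963, 0.2583, 0.2500, 0.2955], E[r] = -0.7789, γ^t·E[r] = -0.130915, running G = -2.855529
t=6: π = [0.1963, 0.2583, 0.2500, 0.2955], E[r] = -0.7789, γ^t·E[r] = -0.091640, running G = -2.947169
t=7: π = [0.1963, 0.2583, 0.2500, 0.2955], E[r] = -0.7789, γ^t·E[r] = -0.064148, running G = -3.011317
t=8: π = [0.1963, 0.2583, 0.2500, 0.2955], E[r] = -0.7789, γ^t·E[r] = -0.044904, running G = -3.056221

G = -3.0562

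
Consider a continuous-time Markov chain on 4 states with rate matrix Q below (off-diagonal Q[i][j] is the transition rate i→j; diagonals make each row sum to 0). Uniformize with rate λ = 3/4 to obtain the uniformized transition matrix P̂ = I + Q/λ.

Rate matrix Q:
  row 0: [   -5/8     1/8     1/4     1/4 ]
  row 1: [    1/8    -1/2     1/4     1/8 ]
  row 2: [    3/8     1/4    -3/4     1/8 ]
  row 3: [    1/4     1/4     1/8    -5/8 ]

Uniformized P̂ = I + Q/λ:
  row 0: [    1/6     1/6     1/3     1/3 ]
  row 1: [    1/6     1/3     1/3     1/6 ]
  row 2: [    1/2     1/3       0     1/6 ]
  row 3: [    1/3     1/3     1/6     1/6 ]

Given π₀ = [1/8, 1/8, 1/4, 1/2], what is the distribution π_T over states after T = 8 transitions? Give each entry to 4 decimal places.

t=0: π = [0.1250, 0.1250, 0.2500, 0.5000]
t=1: π = [0.3333, 0.3125, 0.1667, 0.1875]
t=2: π = [0.2535, 0.2778, 0.2465, 0.2222]
t=3: π = [0.2859, 0.2911, 0.2141, 0.2089]
t=4: π = [0.2729, 0.2857, 0.2271, 0.2143]
t=5: π = [0.2781, 0.2879, 0.2219, 0.2121]
t=6: π = [0.2760, 0.2870, 0.2240, 0.2130]
t=7: π = [0.2768, 0.2873, 0.2232, 0.2127]
t=8: π = [0.2765, 0.2872, 0.2235, 0.2128]

π = [0.2765, 0.2872, 0.2235, 0.2128]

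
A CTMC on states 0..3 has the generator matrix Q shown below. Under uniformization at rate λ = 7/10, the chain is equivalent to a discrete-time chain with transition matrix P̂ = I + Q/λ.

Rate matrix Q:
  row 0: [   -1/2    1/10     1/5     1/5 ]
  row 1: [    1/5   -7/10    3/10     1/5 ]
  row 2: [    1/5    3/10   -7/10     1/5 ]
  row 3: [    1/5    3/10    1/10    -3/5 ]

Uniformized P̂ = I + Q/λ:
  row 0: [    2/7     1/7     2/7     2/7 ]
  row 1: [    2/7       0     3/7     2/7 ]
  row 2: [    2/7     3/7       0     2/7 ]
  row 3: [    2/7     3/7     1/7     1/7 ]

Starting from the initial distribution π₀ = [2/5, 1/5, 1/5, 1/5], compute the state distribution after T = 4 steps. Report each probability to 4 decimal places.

π = [0.2857, 0.2440, 0.2203, 0.2500]

t=0: π = [0.4000, 0.2000, 0.2000, 0.2000]
t=1: π = [0.2857, 0.2286, 0.2286, 0.2571]
t=2: π = [0.2857, 0.2490, 0.2163, 0.2490]
t=3: π = [0.2857, 0.2402, 0.2239, 0.2501]
t=4: π = [0.2857, 0.2440, 0.2203, 0.2500]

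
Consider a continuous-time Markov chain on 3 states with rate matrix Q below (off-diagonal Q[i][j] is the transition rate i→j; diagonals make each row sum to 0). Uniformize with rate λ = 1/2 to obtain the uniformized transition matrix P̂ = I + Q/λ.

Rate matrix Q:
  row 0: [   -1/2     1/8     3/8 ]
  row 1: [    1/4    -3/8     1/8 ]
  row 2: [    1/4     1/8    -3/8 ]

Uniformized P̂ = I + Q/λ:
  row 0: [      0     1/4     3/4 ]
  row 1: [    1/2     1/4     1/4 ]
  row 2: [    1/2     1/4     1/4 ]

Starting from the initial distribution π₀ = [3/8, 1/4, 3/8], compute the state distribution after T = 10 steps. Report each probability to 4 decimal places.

π = [0.3334, 0.2500, 0.4166]

t=0: π = [0.3750, 0.2500, 0.3750]
t=1: π = [0.3125, 0.2500, 0.4375]
t=2: π = [0.3438, 0.2500, 0.4063]
t=3: π = [0.3281, 0.2500, 0.4219]
t=4: π = [0.3359, 0.2500, 0.4141]
t=5: π = [0.3320, 0.2500, 0.4180]
t=6: π = [0.3340, 0.2500, 0.4160]
t=7: π = [0.3330, 0.2500, 0.4170]
t=8: π = [0.3335, 0.2500, 0.4165]
t=9: π = [0.3333, 0.2500, 0.4167]
t=10: π = [0.3334, 0.2500, 0.4166]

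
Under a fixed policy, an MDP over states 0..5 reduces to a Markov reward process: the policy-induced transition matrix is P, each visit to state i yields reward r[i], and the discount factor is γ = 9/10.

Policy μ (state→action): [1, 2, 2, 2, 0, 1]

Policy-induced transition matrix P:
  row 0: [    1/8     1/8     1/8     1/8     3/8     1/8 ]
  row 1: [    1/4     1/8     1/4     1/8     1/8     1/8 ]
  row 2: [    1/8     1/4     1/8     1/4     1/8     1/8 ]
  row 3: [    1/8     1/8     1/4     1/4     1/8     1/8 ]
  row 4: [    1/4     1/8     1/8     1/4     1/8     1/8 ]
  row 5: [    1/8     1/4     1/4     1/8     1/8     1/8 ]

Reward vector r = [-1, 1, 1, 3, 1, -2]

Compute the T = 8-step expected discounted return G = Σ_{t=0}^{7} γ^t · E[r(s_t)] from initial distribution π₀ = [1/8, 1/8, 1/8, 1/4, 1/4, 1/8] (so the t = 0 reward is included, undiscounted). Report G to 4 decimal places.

G = 4.0735

t=0: π = [0.1250, 0.1250, 0.1250, 0.2500, 0.2500, 0.1250], E[r] = 0.8750, γ^t·E[r] = 0.875000, running G = 0.875000
t=1: π = [0.1719, 0.1563, 0.1875, 0.2031, 0.1563, 0.1250], E[r] = 0.6875, γ^t·E[r] = 0.618750, running G = 1.493750
t=2: π = [0.1641, 0.1641, 0.1855, 0.1934, 0.1680, 0.1250], E[r] = 0.6836, γ^t·E[r] = 0.553711, running G = 2.047461
t=3: π = [0.1665, 0.1638, 0.1853, 0.1934, 0.1660, 0.1250], E[r] = 0.6787, γ^t·E[r] = 0.494780, running G = 2.542241
t=4: π = [0.1662, 0.1638, 0.1853, 0.1931, 0.1666, 0.1250], E[r] = 0.6787, γ^t·E[r] = 0.445302, running G = 2.987543
t=5: π = [0.1663, 0.1638, 0.1852, 0.1931, 0.1666, 0.1250], E[r] = 0.6786, γ^t·E[r] = 0.400731, running G = 3.388275
t=6: π = [0.1663, 0.1638, 0.1852, 0.1931, 0.1666, 0.1250], E[r] = 0.6786, γ^t·E[r] = 0.360659, running G = 3.748934
t=7: π = [0.1663, 0.1638, 0.1852, 0.1931, 0.1666, 0.1250], E[r] = 0.6786, γ^t·E[r] = 0.324593, running G = 4.073527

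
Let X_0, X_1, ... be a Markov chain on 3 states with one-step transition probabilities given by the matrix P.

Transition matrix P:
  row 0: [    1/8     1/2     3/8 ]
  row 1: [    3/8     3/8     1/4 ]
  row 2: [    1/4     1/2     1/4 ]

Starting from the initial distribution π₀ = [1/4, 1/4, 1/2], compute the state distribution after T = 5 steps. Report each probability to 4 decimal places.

π = [0.2716, 0.4445, 0.2840]

t=0: π = [0.2500, 0.2500, 0.5000]
t=1: π = [0.2500, 0.4688, 0.2813]
t=2: π = [0.2773, 0.4414, 0.2813]
t=3: π = [0.2705, 0.4448, 0.2847]
t=4: π = [0.2718, 0.4444, 0.2838]
t=5: π = [0.2716, 0.4445, 0.2840]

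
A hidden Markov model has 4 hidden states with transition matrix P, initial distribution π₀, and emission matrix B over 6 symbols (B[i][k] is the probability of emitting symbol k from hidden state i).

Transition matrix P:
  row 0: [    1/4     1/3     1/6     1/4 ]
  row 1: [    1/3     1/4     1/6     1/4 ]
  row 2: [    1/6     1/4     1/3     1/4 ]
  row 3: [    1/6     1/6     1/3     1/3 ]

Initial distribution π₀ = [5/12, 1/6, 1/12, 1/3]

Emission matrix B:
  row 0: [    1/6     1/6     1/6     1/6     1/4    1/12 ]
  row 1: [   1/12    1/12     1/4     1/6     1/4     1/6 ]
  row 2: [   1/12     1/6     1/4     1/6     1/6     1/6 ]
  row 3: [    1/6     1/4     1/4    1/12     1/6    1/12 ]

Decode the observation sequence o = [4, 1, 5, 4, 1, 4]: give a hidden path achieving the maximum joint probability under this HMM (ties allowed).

t=0: δ = [1.042e-01, 4.167e-02, 1.389e-02, 5.556e-02]  (obs o_0=4)
t=1: δ = [4.340e-03, 2.894e-03, 3.086e-03, 6.510e-03]  ψ = [0, 0, 3, 0]  (obs o_1=1)
t=2: δ = [9.042e-05, 2.411e-04, 3.617e-04, 1.808e-04]  ψ = [0, 0, 3, 3]  (obs o_2=5)
t=3: δ = [2.009e-05, 2.261e-05, 2.009e-05, 1.507e-05]  ψ = [1, 2, 2, 2]  (obs o_3=4)
t=4: δ = [1.256e-06, 5.582e-07, 1.116e-06, 1.413e-06]  ψ = [1, 0, 2, 1]  (obs o_4=1)
t=5: δ = [7.849e-08, 1.047e-07, 7.849e-08, 7.849e-08]  ψ = [0, 0, 3, 3]  (obs o_5=4)
backtrack: best end state = 1; path = [0, 3, 2, 1, 0, 1]

path = [0, 3, 2, 1, 0, 1]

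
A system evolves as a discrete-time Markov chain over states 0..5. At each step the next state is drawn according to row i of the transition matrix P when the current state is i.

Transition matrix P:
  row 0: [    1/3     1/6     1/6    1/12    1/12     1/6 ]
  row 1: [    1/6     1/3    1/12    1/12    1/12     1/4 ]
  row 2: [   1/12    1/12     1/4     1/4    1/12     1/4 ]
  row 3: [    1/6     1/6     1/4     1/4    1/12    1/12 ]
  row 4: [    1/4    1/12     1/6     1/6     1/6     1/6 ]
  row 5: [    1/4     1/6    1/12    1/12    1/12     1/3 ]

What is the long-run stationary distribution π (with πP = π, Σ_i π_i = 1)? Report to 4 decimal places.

π = [0.2151, 0.1750, 0.1588, 0.1408, 0.0909, 0.2193]

Balance equations π_j = Σ_i π_i·P[i][j]:
  π_0 = 1/3·π_0 + 1/6·π_1 + 1/12·π_2 + 1/6·π_3 + 1/4·π_4 + 1/4·π_5
  π_1 = 1/6·π_0 + 1/3·π_1 + 1/12·π_2 + 1/6·π_3 + 1/12·π_4 + 1/6·π_5
  π_2 = 1/6·π_0 + 1/12·π_1 + 1/4·π_2 + 1/4·π_3 + 1/6·π_4 + 1/12·π_5
  π_3 = 1/12·π_0 + 1/12·π_1 + 1/4·π_2 + 1/4·π_3 + 1/6·π_4 + 1/12·π_5
  π_4 = 1/12·π_0 + 1/12·π_1 + 1/12·π_2 + 1/12·π_3 + 1/6·π_4 + 1/12·π_5
  normalize: π_0 + π_1 + π_2 + π_3 + π_4 + π_5 = 1
Solving the linear system gives exactly π = [4248/19745, 3456/19745, 57/359, 2781/19745, 1/11, 866/3949].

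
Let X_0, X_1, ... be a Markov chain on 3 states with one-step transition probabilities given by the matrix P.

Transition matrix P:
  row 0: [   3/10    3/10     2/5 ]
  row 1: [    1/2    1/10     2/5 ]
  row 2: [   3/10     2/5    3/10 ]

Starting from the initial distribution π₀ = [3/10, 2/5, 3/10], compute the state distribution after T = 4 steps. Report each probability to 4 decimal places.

t=0: π = [0.3000, 0.4000, 0.3000]
t=1: π = [0.3800, 0.2500, 0.3700]
t=2: π = [0.3500, 0.2870, 0.3630]
t=3: π = [0.3574, 0.2789, 0.3637]
t=4: π = [0.3558, 0.2806, 0.3636]

π = [0.3558, 0.2806, 0.3636]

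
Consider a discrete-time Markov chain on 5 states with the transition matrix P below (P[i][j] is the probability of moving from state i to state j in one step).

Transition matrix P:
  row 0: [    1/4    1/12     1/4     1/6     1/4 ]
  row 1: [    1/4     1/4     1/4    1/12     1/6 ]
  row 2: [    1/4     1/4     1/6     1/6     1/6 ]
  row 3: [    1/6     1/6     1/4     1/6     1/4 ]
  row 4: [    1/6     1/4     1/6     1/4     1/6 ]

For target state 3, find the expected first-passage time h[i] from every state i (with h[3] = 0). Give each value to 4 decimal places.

h = [5.9494, 6.5813, 6.0751, 0.0000, 5.5793]

First-step conditioning: h[3] = 0; for i ≠ 3, h[i] = 1 + Σ_k P[i][k]·h[k].
  h[0] = 1 + 1/4·h[0] + 1/12·h[1] + 1/4·h[2] + 1/4·h[4]
  h[1] = 1 + 1/4·h[0] + 1/4·h[1] + 1/4·h[2] + 1/6·h[4]
  h[2] = 1 + 1/4·h[0] + 1/4·h[1] + 1/6·h[2] + 1/6·h[4]
  h[4] = 1 + 1/6·h[0] + 1/4·h[1] + 1/6·h[2] + 1/6·h[4]
Solving the 4×4 linear system over states ≠ 3 gives exactly h = [20448/3437, 22620/3437, 20880/3437, 0, 19176/3437] (h[3] = 0 is the target).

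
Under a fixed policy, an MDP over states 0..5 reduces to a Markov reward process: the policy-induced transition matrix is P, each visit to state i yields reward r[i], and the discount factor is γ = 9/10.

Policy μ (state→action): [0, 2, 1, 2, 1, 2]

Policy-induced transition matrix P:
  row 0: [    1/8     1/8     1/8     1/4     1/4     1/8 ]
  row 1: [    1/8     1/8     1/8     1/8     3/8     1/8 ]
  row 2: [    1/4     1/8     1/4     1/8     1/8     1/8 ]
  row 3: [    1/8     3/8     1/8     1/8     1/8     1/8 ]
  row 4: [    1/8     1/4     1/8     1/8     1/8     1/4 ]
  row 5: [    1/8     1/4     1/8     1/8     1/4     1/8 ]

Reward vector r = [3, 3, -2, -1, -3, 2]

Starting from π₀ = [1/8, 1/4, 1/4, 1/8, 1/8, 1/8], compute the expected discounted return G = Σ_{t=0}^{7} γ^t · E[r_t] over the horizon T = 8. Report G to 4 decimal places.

G = 1.6367

t=0: π = [0.1250, 0.2500, 0.2500, 0.1250, 0.1250, 0.1250], E[r] = 0.3750, γ^t·E[r] = 0.375000, running G = 0.375000
t=1: π = [0.1563, 0.1875, 0.1563, 0.1406, 0.2188, 0.1406], E[r] = 0.2031, γ^t·E[r] = 0.182813, running G = 0.557813
t=2: π = [0.1445, 0.2051, 0.1445, 0.1445, 0.2090, 0.1523], E[r] = 0.2930, γ^t·E[r] = 0.237305, running G = 0.795117
t=3: π = [0.1431, 0.2063, 0.1431, 0.1431, 0.2134, 0.1511], E[r] = 0.2810, γ^t·E[r] = 0.204853, running G = 0.999970
t=4: π = [0.1429, 0.2063, 0.1429, 0.1429, 0.2133, 0.1517], E[r] = 0.2823, γ^t·E[r] = 0.185209, running G = 1.185179
t=5: π = [0.1429, 0.2063, 0.1429, 0.1429, 0.2134, 0.1517], E[r] = 0.2822, γ^t·E[r] = 0.166623, running G = 1.351802
t=6: π = [0.1429, 0.2063, 0.1429, 0.1429, 0.2134, 0.1517], E[r] = 0.2822, γ^t·E[r] = 0.149966, running G = 1.501768
t=7: π = [0.1429, 0.2063, 0.1429, 0.1429, 0.2134, 0.1517], E[r] = 0.2822, γ^t·E[r] = 0.134969, running G = 1.636737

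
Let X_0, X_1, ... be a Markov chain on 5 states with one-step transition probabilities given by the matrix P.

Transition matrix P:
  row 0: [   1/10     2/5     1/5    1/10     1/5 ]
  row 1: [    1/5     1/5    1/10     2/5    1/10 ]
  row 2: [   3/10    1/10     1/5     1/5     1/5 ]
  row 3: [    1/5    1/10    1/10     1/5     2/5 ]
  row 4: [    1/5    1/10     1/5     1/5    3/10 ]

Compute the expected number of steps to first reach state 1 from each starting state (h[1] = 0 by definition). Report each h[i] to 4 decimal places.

First-step conditioning: h[1] = 0; for i ≠ 1, h[i] = 1 + Σ_k P[i][k]·h[k].
  h[0] = 1 + 1/10·h[0] + 1/5·h[2] + 1/10·h[3] + 1/5·h[4]
  h[2] = 1 + 3/10·h[0] + 1/5·h[2] + 1/5·h[3] + 1/5·h[4]
  h[3] = 1 + 1/5·h[0] + 1/10·h[2] + 1/5·h[3] + 2/5·h[4]
  h[4] = 1 + 1/5·h[0] + 1/5·h[2] + 1/5·h[3] + 3/10·h[4]
Solving the 4×4 linear system over states ≠ 1 gives exactly h = [7990/1753, 0, 10690/1753, 11020/1753, 10990/1753] (h[1] = 0 is the target).

h = [4.5579, 0.0000, 6.0981, 6.2864, 6.2693]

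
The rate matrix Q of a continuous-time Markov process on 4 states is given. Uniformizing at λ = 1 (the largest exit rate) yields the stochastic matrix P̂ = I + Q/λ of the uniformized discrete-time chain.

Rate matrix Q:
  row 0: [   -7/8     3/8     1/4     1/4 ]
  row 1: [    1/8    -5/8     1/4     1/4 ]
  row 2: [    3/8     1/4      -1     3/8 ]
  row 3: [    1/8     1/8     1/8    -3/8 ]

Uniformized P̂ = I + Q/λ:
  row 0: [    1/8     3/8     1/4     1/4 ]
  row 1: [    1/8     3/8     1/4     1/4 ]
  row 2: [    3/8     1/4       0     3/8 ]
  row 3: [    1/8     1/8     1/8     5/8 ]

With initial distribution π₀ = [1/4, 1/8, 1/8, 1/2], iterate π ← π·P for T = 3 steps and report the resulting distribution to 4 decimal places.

π = [0.1636, 0.2458, 0.1565, 0.4341]

t=0: π = [0.2500, 0.1250, 0.1250, 0.5000]
t=1: π = [0.1563, 0.2344, 0.1563, 0.4531]
t=2: π = [0.1641, 0.2422, 0.1543, 0.4395]
t=3: π = [0.1636, 0.2458, 0.1565, 0.4341]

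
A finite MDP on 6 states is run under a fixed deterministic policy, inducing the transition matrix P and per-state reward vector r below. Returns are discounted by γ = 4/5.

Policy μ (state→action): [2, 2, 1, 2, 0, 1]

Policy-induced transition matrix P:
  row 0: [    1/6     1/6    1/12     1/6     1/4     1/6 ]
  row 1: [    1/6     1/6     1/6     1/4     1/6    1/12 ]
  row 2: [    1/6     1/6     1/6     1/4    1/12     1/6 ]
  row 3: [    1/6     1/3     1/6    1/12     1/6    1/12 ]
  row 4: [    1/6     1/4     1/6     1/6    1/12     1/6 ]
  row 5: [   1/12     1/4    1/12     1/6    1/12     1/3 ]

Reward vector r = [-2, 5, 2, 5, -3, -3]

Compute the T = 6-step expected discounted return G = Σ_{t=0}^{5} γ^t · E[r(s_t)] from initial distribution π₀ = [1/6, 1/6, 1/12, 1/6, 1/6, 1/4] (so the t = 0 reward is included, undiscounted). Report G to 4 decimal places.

t=0: π = [0.1667, 0.1667, 0.0833, 0.1667, 0.1667, 0.2500], E[r] = 0.2500, γ^t·E[r] = 0.250000, running G = 0.250000
t=1: π = [0.1458, 0.2292, 0.1319, 0.1736, 0.1389, 0.1806], E[r] = 1.0278, γ^t·E[r] = 0.822222, running G = 1.072222
t=2: π = [0.1516, 0.2222, 0.1395, 0.1823, 0.1412, 0.1632], E[r] = 1.0851, γ^t·E[r] = 0.694444, running G = 1.766667
t=3: π = [0.1531, 0.2224, 0.1404, 0.1816, 0.1423, 0.1602], E[r] = 1.0875, γ^t·E[r] = 0.556790, running G = 2.323457
t=4: π = [0.1533, 0.2221, 0.1406, 0.1818, 0.1425, 0.1597], E[r] = 1.0874, γ^t·E[r] = 0.445412, running G = 2.768869
t=5: π = [0.1534, 0.2221, 0.1406, 0.1817, 0.1425, 0.1596], E[r] = 1.0874, γ^t·E[r] = 0.356316, running G = 3.125186

G = 3.1252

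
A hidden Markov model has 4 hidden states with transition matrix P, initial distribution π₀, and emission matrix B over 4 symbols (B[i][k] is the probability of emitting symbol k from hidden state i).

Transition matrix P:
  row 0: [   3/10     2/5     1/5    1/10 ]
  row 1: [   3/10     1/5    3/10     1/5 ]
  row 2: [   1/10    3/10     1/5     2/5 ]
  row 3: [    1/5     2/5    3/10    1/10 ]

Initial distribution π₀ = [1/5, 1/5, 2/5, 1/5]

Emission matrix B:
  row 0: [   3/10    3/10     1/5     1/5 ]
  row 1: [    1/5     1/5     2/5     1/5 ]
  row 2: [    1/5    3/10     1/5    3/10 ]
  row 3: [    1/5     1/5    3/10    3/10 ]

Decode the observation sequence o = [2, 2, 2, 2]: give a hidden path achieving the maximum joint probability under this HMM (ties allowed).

t=0: δ = [4.000e-02, 8.000e-02, 8.000e-02, 6.000e-02]  (obs o_0=2)
t=1: δ = [4.800e-03, 9.600e-03, 4.800e-03, 9.600e-03]  ψ = [1, 2, 1, 2]  (obs o_1=2)
t=2: δ = [5.760e-04, 1.536e-03, 5.760e-04, 5.760e-04]  ψ = [1, 3, 1, 1]  (obs o_2=2)
t=3: δ = [9.216e-05, 1.229e-04, 9.216e-05, 9.216e-05]  ψ = [1, 1, 1, 1]  (obs o_3=2)
backtrack: best end state = 1; path = [2, 3, 1, 1]

path = [2, 3, 1, 1]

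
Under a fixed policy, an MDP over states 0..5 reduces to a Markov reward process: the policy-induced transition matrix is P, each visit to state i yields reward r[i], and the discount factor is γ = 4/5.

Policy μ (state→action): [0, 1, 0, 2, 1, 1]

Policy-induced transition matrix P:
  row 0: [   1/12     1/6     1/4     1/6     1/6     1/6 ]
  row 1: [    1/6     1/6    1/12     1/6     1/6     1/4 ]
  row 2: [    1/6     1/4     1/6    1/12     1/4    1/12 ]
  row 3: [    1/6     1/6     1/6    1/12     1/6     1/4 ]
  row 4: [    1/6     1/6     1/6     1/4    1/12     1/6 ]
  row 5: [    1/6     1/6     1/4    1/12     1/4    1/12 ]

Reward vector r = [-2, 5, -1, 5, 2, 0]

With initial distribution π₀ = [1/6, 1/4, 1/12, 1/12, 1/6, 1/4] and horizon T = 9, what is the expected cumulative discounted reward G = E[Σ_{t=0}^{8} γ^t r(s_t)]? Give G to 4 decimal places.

t=0: π = [0.1667, 0.2500, 0.0833, 0.0833, 0.1667, 0.2500], E[r] = 1.5833, γ^t·E[r] = 1.583333, running G = 1.583333
t=1: π = [0.1528, 0.1736, 0.1806, 0.1458, 0.1806, 0.1667], E[r] = 1.4722, γ^t·E[r] = 1.177778, running G = 2.761111
t=2: π = [0.1539, 0.1817, 0.1788, 0.1406, 0.1806, 0.1644], E[r] = 1.4861, γ^t·E[r] = 0.951111, running G = 3.712222
t=3: π = [0.1538, 0.1816, 0.1780, 0.1414, 0.1802, 0.1649], E[r] = 1.4895, γ^t·E[r] = 0.762642, running G = 4.474864
t=4: π = [0.1538, 0.1815, 0.1781, 0.1413, 0.1802, 0.1650], E[r] = 1.4888, γ^t·E[r] = 0.609807, running G = 5.084672
t=5: π = [0.1538, 0.1815, 0.1781, 0.1413, 0.1802, 0.1650], E[r] = 1.4888, γ^t·E[r] = 0.487851, running G = 5.572523
t=6: π = [0.1538, 0.1815, 0.1781, 0.1413, 0.1802, 0.1650], E[r] = 1.4888, γ^t·E[r] = 0.390284, running G = 5.962807
t=7: π = [0.1538, 0.1815, 0.1781, 0.1413, 0.1802, 0.1650], E[r] = 1.4888, γ^t·E[r] = 0.312227, running G = 6.275034
t=8: π = [0.1538, 0.1815, 0.1781, 0.1413, 0.1802, 0.1650], E[r] = 1.4888, γ^t·E[r] = 0.249782, running G = 6.524816

G = 6.5248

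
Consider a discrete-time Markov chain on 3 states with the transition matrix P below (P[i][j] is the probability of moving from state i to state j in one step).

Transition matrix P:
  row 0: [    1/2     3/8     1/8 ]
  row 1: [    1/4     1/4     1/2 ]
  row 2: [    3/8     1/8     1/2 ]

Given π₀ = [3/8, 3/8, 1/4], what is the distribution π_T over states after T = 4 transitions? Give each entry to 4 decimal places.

t=0: π = [0.3750, 0.3750, 0.2500]
t=1: π = [0.3750, 0.2656, 0.3594]
t=2: π = [0.3887, 0.2520, 0.3594]
t=3: π = [0.3921, 0.2537, 0.3542]
t=4: π = [0.3923, 0.2547, 0.3530]

π = [0.3923, 0.2547, 0.3530]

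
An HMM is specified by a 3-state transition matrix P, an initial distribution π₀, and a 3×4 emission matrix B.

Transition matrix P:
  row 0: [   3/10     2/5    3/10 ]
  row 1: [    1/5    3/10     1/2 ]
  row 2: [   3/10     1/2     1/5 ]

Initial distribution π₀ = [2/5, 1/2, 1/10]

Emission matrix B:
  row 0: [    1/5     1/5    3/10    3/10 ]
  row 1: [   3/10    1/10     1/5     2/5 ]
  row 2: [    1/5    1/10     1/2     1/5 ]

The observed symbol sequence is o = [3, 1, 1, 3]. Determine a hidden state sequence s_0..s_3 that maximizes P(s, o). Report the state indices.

path = [1, 2, 0, 1]

t=0: δ = [1.200e-01, 2.000e-01, 2.000e-02]  (obs o_0=3)
t=1: δ = [8.000e-03, 6.000e-03, 1.000e-02]  ψ = [1, 1, 1]  (obs o_1=1)
t=2: δ = [6.000e-04, 5.000e-04, 3.000e-04]  ψ = [2, 2, 1]  (obs o_2=1)
t=3: δ = [5.400e-05, 9.600e-05, 5.000e-05]  ψ = [0, 0, 1]  (obs o_3=3)
backtrack: best end state = 1; path = [1, 2, 0, 1]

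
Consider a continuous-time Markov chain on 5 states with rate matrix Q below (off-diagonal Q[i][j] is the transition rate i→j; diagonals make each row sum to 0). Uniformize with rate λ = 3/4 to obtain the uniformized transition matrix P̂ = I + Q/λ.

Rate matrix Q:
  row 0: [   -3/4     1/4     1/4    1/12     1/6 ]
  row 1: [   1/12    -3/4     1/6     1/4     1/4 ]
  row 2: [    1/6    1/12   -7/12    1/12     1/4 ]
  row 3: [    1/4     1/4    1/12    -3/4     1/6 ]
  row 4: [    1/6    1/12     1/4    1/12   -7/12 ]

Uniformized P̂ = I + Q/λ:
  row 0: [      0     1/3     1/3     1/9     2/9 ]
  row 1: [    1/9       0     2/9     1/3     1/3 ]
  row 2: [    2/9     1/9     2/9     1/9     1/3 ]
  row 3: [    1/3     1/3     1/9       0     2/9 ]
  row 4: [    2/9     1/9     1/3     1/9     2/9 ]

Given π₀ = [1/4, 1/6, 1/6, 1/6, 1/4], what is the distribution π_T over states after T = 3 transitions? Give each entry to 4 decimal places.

π = [0.1804, 0.1642, 0.2570, 0.1305, 0.2679]

t=0: π = [0.2500, 0.1667, 0.1667, 0.1667, 0.2500]
t=1: π = [0.1667, 0.1852, 0.2593, 0.1296, 0.2593]
t=2: π = [0.1790, 0.1564, 0.2551, 0.1379, 0.2716]
t=3: π = [0.1804, 0.1642, 0.2570, 0.1305, 0.2679]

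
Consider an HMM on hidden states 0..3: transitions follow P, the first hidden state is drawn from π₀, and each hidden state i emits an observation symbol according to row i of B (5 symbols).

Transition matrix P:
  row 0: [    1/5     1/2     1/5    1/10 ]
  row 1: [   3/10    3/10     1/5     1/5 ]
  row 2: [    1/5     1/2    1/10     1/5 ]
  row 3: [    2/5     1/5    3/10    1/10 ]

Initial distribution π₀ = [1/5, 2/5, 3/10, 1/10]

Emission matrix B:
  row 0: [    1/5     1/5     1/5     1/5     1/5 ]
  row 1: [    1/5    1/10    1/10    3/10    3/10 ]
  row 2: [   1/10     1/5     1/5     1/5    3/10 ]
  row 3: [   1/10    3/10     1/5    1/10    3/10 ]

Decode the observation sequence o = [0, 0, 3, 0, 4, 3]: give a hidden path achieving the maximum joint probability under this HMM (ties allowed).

t=0: δ = [4.000e-02, 8.000e-02, 3.000e-02, 1.000e-02]  (obs o_0=0)
t=1: δ = [4.800e-03, 4.800e-03, 1.600e-03, 1.600e-03]  ψ = [1, 1, 1, 1]  (obs o_1=0)
t=2: δ = [2.880e-04, 7.200e-04, 1.920e-04, 9.600e-05]  ψ = [1, 0, 0, 1]  (obs o_2=3)
t=3: δ = [4.320e-05, 4.320e-05, 1.440e-05, 1.440e-05]  ψ = [1, 1, 1, 1]  (obs o_3=0)
t=4: δ = [2.592e-06, 6.480e-06, 2.592e-06, 2.592e-06]  ψ = [1, 0, 0, 1]  (obs o_4=4)
t=5: δ = [3.888e-07, 5.832e-07, 2.592e-07, 1.296e-07]  ψ = [1, 1, 1, 1]  (obs o_5=3)
backtrack: best end state = 1; path = [1, 0, 1, 0, 1, 1]

path = [1, 0, 1, 0, 1, 1]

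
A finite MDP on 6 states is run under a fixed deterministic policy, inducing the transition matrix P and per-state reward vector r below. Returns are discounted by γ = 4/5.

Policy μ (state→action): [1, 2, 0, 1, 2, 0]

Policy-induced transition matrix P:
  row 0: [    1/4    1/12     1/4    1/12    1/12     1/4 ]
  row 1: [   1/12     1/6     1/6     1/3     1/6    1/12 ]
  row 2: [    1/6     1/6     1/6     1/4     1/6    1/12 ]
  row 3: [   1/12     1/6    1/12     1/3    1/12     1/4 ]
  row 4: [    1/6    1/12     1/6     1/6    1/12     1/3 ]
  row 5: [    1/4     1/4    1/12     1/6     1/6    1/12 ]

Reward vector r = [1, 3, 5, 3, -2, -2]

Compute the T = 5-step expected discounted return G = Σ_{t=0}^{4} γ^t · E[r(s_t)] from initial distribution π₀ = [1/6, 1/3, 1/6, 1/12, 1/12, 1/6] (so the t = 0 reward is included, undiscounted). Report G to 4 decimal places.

t=0: π = [0.1667, 0.3333, 0.1667, 0.0833, 0.0833, 0.1667], E[r] = 1.7500, γ^t·E[r] = 1.750000, running G = 1.750000
t=1: π = [0.1597, 0.1597, 0.1597, 0.2361, 0.1389, 0.1458], E[r] = 1.5764, γ^t·E[r] = 1.261111, running G = 3.011111
t=2: π = [0.1591, 0.1539, 0.1481, 0.2326, 0.1221, 0.1840], E[r] = 1.4473, γ^t·E[r] = 0.926296, running G = 3.937407
t=3: π = [0.1630, 0.1586, 0.1452, 0.2302, 0.1238, 0.1792], E[r] = 1.4493, γ^t·E[r] = 0.742049, running G = 4.679457
t=4: π = [0.1628, 0.1577, 0.1461, 0.2300, 0.1236, 0.1798], E[r] = 1.4497, γ^t·E[r] = 0.593781, running G = 5.273238

G = 5.2732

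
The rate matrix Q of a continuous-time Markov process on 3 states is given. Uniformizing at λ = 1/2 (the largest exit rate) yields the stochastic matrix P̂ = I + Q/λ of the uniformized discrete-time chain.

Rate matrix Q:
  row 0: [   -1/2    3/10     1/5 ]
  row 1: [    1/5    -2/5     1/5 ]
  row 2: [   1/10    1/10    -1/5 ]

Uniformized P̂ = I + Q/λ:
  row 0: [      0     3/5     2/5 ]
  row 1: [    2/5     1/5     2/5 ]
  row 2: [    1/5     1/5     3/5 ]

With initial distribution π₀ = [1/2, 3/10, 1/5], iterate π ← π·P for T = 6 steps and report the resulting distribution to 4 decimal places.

π = [0.2151, 0.2850, 0.5000]

t=0: π = [0.5000, 0.3000, 0.2000]
t=1: π = [0.1600, 0.4000, 0.4400]
t=2: π = [0.2480, 0.2640, 0.4880]
t=3: π = [0.2032, 0.2992, 0.4976]
t=4: π = [0.2192, 0.2813, 0.4995]
t=5: π = [0.2124, 0.2877, 0.4999]
t=6: π = [0.2151, 0.2850, 0.5000]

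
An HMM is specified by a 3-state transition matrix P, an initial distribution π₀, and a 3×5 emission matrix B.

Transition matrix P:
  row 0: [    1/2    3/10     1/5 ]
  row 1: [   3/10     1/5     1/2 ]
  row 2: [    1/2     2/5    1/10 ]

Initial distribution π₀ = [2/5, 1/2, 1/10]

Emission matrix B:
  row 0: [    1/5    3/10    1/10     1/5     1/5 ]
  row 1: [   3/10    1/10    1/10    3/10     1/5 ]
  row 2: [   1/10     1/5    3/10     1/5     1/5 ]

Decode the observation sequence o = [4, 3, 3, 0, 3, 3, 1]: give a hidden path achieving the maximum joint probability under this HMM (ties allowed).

path = [1, 2, 0, 0, 0, 0, 0]

t=0: δ = [8.000e-02, 1.000e-01, 2.000e-02]  (obs o_0=4)
t=1: δ = [8.000e-03, 7.200e-03, 1.000e-02]  ψ = [0, 0, 1]  (obs o_1=3)
t=2: δ = [1.000e-03, 1.200e-03, 7.200e-04]  ψ = [2, 2, 1]  (obs o_2=3)
t=3: δ = [1.000e-04, 9.000e-05, 6.000e-05]  ψ = [0, 0, 1]  (obs o_3=0)
t=4: δ = [1.000e-05, 9.000e-06, 9.000e-06]  ψ = [0, 0, 1]  (obs o_4=3)
t=5: δ = [1.000e-06, 1.080e-06, 9.000e-07]  ψ = [0, 2, 1]  (obs o_5=3)
t=6: δ = [1.500e-07, 3.600e-08, 1.080e-07]  ψ = [0, 2, 1]  (obs o_6=1)
backtrack: best end state = 0; path = [1, 2, 0, 0, 0, 0, 0]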